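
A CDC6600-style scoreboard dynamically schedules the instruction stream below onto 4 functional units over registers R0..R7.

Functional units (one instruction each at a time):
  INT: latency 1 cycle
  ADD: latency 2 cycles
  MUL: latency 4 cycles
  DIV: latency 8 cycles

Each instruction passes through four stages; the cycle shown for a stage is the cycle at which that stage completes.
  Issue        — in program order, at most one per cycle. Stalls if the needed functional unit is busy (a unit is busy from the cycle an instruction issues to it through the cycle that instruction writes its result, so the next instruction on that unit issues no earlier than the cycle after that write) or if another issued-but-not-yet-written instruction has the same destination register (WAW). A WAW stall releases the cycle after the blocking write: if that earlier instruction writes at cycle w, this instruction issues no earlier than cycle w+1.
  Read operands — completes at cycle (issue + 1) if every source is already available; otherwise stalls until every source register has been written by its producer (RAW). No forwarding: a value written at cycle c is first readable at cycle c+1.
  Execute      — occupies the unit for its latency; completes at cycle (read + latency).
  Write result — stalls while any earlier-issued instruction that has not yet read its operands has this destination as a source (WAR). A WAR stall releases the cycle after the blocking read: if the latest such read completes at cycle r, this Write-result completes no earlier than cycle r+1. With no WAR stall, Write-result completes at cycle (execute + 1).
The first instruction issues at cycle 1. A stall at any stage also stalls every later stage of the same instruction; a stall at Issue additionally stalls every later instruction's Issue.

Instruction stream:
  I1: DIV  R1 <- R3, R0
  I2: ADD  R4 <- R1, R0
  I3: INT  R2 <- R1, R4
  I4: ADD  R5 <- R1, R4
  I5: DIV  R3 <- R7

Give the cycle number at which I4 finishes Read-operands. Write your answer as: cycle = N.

cycle = 17

I1: IS=1 RO=2 EX=10 WR=11
I2: IS=2 RO=12 EX=14 WR=15  [RAW R1: wait I1 write@11]
I3: IS=3 RO=16 EX=17 WR=18  [RAW R4: wait I2 write@15]
I4: IS=16 RO=17 EX=19 WR=20  [struct: ADD busy until I2 writes@15]
I5: IS=17 RO=18 EX=26 WR=27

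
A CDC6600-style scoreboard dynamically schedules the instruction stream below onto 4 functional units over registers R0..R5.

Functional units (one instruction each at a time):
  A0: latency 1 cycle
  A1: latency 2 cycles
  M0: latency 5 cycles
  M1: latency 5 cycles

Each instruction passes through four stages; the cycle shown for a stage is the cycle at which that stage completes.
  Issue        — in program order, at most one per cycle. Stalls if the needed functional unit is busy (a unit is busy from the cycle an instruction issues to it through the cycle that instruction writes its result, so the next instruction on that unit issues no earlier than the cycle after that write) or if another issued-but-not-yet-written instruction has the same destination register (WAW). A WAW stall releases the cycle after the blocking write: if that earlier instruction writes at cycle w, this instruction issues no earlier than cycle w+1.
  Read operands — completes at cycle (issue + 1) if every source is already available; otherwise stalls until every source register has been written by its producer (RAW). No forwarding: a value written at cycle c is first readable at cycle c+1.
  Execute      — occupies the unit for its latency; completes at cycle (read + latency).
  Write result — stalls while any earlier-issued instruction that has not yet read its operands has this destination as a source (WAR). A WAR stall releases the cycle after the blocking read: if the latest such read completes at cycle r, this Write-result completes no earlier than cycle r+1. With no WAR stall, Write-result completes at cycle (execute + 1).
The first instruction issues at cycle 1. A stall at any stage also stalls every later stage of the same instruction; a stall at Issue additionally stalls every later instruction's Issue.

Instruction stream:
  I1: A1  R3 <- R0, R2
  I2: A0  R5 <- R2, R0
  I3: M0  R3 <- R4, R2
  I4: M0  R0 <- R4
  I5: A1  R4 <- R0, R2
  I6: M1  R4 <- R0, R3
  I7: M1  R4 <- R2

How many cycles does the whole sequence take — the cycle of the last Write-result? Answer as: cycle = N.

cycle = 41

1) issue 1, read 2, done 4, write 5
2) issue 2, read 3, done 4, write 5
3) issue 6, read 7, done 12, write 13  <WAW R3: wait I1 write@5>
4) issue 14, read 15, done 20, write 21  <struct: M0 busy until I3 writes@13>
5) issue 15, read 22, done 24, write 25  <RAW R0: wait I4 write@21>
6) issue 26, read 27, done 32, write 33  <WAW R4: wait I5 write@25>
7) issue 34, read 35, done 40, write 41  <struct: M1 busy until I6 writes@33>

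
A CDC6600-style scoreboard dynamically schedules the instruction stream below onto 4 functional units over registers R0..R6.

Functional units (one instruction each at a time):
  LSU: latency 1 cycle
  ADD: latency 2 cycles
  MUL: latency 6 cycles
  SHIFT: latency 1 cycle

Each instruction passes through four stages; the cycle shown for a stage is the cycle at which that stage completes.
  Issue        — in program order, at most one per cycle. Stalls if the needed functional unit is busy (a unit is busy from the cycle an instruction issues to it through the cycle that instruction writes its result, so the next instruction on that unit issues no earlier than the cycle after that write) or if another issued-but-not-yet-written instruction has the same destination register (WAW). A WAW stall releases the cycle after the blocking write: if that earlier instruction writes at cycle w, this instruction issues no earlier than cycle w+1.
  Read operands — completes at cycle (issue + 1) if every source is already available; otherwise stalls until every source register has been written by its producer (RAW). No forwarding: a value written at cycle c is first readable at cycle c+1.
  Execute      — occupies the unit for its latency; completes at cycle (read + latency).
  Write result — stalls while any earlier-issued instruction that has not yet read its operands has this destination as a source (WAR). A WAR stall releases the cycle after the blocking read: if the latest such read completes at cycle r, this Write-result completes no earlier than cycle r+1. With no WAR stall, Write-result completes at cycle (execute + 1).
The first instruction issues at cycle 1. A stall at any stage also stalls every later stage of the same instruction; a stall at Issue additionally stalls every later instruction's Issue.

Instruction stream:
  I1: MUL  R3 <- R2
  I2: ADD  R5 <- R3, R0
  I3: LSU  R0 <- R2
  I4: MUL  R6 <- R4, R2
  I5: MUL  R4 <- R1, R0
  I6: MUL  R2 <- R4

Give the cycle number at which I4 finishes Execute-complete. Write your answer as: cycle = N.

cycle = 17

[I1] 1/2/8/9
[I2] 2/10/12/13  (RAW R3: wait I1 write@9)
[I3] 3/4/5/11  (WAR R0: wait I2 read@10)
[I4] 10/11/17/18  (struct: MUL busy until I1 writes@9)
[I5] 19/20/26/27  (struct: MUL busy until I4 writes@18)
[I6] 28/29/35/36  (struct: MUL busy until I5 writes@27)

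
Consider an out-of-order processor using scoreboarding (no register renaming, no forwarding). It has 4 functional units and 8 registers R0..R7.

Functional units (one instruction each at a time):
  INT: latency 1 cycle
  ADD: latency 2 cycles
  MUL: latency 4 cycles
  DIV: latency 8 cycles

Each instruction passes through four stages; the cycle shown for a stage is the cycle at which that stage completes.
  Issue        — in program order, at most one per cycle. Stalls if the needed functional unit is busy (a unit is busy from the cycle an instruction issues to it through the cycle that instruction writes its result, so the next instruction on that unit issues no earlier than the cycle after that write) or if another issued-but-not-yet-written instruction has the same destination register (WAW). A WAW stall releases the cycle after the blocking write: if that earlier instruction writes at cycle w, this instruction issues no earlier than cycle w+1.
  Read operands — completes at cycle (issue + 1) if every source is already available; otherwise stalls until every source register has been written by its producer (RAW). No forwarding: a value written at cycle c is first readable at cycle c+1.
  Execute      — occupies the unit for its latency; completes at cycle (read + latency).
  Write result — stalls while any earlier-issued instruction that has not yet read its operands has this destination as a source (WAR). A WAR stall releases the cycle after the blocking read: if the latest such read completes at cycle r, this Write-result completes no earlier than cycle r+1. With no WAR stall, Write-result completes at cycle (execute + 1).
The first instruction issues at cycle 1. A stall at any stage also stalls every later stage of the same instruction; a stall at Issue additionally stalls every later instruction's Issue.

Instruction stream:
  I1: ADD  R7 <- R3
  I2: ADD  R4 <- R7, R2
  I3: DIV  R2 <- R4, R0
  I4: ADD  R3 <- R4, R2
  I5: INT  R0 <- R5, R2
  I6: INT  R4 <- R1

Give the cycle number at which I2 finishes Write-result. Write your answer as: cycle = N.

cycle = 10

[1] I1 issues→ADD
[2] I1 reads
[4] I1 exec-done
[5] I1 writes R7
[6] I2 issues→ADD
[7] I2 reads | I3 issues→DIV
[9] I2 exec-done
[10] I2 writes R4
[11] I3 reads | I4 issues→ADD
[12] I5 issues→INT
[19] I3 exec-done
[20] I3 writes R2
[21] I4 reads | I5 reads
[22] I5 exec-done
[23] I4 exec-done | I5 writes R0
[24] I4 writes R3 | I6 issues→INT
[25] I6 reads
[26] I6 exec-done
[27] I6 writes R4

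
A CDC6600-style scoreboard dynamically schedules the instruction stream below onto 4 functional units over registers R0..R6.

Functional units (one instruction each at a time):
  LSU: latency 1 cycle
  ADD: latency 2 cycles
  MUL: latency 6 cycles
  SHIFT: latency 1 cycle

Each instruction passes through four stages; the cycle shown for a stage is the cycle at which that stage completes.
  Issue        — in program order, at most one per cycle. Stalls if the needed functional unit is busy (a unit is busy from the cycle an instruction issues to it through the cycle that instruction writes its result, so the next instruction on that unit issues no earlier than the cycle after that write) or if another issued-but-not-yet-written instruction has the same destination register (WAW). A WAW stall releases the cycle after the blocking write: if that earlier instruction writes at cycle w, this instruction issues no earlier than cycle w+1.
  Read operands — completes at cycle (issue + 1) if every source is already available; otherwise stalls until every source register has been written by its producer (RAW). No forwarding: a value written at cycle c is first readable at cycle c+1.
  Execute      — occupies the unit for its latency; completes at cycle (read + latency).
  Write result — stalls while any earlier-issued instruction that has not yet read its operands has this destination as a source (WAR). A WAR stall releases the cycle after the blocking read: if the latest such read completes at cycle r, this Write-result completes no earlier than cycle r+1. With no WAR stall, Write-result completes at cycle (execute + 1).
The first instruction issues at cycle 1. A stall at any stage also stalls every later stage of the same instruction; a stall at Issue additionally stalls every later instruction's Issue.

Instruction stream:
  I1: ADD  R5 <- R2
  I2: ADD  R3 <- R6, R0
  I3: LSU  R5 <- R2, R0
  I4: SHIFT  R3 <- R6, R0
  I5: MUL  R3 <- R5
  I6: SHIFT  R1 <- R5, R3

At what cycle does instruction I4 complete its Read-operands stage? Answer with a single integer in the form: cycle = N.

t=1  I1→ADD
t=2  I1 RO
t=4  I1 EX
t=5  I1 WR R5
t=6  I2→ADD
t=7  I2 RO; I3→LSU
t=8  I3 RO
t=9  I2 EX; I3 EX
t=10  I2 WR R3; I3 WR R5
t=11  I4→SHIFT
t=12  I4 RO
t=13  I4 EX
t=14  I4 WR R3
t=15  I5→MUL
t=16  I5 RO; I6→SHIFT
t=22  I5 EX
t=23  I5 WR R3
t=24  I6 RO
t=25  I6 EX
t=26  I6 WR R1

cycle = 12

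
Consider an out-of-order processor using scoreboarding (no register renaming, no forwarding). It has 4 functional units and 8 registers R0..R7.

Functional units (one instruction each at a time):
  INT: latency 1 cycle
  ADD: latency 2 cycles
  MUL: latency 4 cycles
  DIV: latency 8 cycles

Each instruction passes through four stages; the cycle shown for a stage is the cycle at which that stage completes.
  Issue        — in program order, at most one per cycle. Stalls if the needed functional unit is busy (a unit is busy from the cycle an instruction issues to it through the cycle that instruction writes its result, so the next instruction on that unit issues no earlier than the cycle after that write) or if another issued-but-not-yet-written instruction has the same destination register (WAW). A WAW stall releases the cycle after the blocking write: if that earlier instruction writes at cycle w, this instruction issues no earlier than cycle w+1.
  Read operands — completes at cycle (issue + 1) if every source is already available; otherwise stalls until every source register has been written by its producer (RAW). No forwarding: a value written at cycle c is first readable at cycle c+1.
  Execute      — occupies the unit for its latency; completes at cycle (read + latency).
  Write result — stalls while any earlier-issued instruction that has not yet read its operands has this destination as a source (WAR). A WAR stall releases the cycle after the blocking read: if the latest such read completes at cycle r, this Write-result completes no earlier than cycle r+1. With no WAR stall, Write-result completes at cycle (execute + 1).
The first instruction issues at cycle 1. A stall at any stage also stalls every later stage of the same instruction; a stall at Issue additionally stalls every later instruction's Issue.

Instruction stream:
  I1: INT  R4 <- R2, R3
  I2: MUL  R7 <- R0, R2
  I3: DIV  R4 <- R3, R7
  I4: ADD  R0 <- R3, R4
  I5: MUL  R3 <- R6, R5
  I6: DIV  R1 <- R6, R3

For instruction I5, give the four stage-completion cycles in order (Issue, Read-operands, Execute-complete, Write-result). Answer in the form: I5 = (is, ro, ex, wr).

I5 = (9, 10, 14, 20)

I1  is:1  ro:2  ex:3  wr:4
I2  is:2  ro:3  ex:7  wr:8
I3  is:5  ro:9  ex:17  wr:18  — WAW R4: wait I1 write@4, RAW R7: wait I2 write@8
I4  is:6  ro:19  ex:21  wr:22  — RAW R4: wait I3 write@18
I5  is:9  ro:10  ex:14  wr:20  — struct: MUL busy until I2 writes@8, WAR R3: wait I4 read@19
I6  is:19  ro:21  ex:29  wr:30  — struct: DIV busy until I3 writes@18, RAW R3: wait I5 write@20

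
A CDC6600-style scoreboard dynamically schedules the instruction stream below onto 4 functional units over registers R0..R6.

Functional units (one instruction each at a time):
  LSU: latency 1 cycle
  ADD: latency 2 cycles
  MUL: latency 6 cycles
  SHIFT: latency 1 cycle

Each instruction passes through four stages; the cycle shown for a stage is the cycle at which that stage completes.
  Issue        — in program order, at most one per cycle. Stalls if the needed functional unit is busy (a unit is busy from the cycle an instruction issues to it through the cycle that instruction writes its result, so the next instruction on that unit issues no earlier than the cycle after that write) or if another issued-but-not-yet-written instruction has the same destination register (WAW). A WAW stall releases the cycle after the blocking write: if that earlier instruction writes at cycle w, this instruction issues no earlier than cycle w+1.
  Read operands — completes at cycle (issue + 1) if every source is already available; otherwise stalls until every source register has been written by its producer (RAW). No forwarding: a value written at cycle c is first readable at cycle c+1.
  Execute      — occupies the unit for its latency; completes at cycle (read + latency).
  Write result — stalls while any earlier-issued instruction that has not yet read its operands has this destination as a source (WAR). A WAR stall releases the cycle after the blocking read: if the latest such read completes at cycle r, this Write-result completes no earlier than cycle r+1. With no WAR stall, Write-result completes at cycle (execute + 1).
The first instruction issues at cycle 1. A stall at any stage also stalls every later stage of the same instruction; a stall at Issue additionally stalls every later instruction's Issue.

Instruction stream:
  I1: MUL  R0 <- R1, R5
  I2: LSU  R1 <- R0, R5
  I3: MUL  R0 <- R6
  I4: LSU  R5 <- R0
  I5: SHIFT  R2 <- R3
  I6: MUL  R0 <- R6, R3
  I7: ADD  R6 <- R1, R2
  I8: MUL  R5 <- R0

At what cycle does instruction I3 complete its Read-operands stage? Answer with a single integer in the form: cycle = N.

cycle = 11

[I1] 1/2/8/9
[I2] 2/10/11/12  (RAW R0: wait I1 write@9)
[I3] 10/11/17/18  (struct: MUL busy until I1 writes@9)
[I4] 13/19/20/21  (struct: LSU busy until I2 writes@12; RAW R0: wait I3 write@18)
[I5] 14/15/16/17
[I6] 19/20/26/27  (struct: MUL busy until I3 writes@18)
[I7] 20/21/23/24
[I8] 28/29/35/36  (struct: MUL busy until I6 writes@27)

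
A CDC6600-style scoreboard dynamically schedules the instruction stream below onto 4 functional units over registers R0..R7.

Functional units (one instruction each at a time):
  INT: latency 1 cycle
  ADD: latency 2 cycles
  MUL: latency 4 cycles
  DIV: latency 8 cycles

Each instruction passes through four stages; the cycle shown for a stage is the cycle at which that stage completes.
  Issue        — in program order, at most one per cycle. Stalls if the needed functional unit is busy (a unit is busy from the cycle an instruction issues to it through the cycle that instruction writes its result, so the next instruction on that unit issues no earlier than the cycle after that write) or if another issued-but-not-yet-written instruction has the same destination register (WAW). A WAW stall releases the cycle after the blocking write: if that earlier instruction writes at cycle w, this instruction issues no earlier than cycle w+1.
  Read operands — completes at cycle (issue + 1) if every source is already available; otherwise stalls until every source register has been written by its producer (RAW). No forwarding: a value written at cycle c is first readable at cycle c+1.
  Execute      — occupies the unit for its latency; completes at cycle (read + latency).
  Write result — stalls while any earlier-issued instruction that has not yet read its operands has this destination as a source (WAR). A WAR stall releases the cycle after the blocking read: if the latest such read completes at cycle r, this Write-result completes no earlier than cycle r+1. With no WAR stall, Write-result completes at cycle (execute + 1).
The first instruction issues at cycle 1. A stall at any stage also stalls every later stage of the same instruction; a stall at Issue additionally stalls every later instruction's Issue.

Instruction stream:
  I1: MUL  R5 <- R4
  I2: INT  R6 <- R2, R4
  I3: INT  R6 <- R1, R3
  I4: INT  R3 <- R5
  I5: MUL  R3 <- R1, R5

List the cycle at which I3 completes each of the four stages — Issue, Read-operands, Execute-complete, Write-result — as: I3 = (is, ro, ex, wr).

I3 = (6, 7, 8, 9)

t=1  I1 dispatched to MUL
t=2  I1 operands ready | I2 dispatched to INT
t=3  I2 operands ready
t=4  I2 complete
t=5  R6←I2
t=6  I1 complete | I3 dispatched to INT
t=7  R5←I1 | I3 operands ready
t=8  I3 complete
t=9  R6←I3
t=10  I4 dispatched to INT
t=11  I4 operands ready
t=12  I4 complete
t=13  R3←I4
t=14  I5 dispatched to MUL
t=15  I5 operands ready
t=19  I5 complete
t=20  R3←I5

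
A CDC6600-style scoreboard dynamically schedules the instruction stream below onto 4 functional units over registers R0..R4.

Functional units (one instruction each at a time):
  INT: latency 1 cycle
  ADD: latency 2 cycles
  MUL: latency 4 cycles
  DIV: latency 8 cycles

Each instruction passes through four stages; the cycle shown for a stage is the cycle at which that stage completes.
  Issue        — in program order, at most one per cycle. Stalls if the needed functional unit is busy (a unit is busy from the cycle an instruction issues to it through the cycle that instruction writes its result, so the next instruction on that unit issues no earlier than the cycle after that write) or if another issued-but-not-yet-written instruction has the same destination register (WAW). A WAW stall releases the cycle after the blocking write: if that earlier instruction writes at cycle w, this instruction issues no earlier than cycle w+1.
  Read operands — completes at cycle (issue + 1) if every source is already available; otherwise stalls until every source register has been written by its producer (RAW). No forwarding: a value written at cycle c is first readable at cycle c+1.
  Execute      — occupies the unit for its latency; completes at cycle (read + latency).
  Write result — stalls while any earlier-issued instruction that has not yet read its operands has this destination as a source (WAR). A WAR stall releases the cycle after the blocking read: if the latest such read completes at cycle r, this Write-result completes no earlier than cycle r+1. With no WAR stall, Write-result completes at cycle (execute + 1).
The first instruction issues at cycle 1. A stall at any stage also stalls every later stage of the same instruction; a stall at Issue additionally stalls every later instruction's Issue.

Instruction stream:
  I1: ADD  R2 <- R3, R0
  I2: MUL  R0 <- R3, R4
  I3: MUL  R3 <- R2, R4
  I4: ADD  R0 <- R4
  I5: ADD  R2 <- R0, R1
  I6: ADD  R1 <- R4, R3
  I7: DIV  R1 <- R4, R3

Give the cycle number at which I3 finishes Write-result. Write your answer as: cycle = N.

c1: I1 issues→ADD
c2: I1 reads; I2 issues→MUL
c3: I2 reads
c4: I1 exec-done
c5: I1 writes R2
c7: I2 exec-done
c8: I2 writes R0
c9: I3 issues→MUL
c10: I3 reads; I4 issues→ADD
c11: I4 reads
c13: I4 exec-done
c14: I3 exec-done; I4 writes R0
c15: I3 writes R3; I5 issues→ADD
c16: I5 reads
c18: I5 exec-done
c19: I5 writes R2
c20: I6 issues→ADD
c21: I6 reads
c23: I6 exec-done
c24: I6 writes R1
c25: I7 issues→DIV
c26: I7 reads
c34: I7 exec-done
c35: I7 writes R1

cycle = 15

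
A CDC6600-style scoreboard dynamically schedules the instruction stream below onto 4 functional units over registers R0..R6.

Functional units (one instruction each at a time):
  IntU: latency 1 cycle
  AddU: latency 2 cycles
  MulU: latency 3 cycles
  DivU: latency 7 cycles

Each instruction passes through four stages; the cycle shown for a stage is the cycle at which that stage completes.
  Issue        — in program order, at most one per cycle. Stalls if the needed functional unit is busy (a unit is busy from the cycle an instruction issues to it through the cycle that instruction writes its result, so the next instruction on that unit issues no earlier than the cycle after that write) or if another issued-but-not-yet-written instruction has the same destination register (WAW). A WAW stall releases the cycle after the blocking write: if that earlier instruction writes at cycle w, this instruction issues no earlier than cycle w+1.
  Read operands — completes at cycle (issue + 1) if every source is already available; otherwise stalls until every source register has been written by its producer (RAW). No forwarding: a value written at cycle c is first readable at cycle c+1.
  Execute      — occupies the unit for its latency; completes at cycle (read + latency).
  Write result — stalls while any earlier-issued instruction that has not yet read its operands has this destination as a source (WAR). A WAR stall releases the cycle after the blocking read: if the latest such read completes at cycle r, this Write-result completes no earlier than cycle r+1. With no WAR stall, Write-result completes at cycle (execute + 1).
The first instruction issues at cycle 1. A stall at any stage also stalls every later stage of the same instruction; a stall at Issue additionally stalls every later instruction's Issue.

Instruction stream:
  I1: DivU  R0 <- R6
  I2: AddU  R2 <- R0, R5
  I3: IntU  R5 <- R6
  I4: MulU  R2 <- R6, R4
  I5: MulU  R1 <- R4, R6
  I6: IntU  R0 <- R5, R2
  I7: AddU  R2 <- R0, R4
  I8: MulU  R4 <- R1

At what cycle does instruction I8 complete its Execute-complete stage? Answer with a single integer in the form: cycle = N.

cycle = 31

1) issue 1, read 2, done 9, write 10
2) issue 2, read 11, done 13, write 14  <RAW R0: wait I1 write@10>
3) issue 3, read 4, done 5, write 12  <WAR R5: wait I2 read@11>
4) issue 15, read 16, done 19, write 20  <WAW R2: wait I2 write@14>
5) issue 21, read 22, done 25, write 26  <struct: MulU busy until I4 writes@20>
6) issue 22, read 23, done 24, write 25
7) issue 23, read 26, done 28, write 29  <RAW R0: wait I6 write@25>
8) issue 27, read 28, done 31, write 32  <struct: MulU busy until I5 writes@26>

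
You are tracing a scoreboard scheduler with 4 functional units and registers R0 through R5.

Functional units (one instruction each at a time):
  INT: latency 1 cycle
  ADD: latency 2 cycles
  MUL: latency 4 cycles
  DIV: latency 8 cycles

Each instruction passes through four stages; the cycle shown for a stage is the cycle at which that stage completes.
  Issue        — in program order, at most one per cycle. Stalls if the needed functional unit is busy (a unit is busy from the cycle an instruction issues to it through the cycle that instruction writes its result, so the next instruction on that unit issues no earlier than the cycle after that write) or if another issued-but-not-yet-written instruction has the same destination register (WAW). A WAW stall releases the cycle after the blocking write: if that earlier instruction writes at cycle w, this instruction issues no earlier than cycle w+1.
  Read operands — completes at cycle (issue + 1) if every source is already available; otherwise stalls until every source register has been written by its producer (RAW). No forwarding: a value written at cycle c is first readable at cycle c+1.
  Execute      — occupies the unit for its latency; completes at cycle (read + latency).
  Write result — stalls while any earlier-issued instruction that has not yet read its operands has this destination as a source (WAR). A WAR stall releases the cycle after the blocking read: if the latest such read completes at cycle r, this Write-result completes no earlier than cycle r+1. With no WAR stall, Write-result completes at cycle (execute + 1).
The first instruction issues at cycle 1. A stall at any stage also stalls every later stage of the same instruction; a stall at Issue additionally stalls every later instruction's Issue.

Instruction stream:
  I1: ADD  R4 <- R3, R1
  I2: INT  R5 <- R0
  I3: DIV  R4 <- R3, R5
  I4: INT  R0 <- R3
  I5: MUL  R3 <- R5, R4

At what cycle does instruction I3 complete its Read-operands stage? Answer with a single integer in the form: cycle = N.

cycle = 7

1) issue 1, read 2, done 4, write 5
2) issue 2, read 3, done 4, write 5
3) issue 6, read 7, done 15, write 16  <WAW R4: wait I1 write@5>
4) issue 7, read 8, done 9, write 10
5) issue 8, read 17, done 21, write 22  <RAW R4: wait I3 write@16>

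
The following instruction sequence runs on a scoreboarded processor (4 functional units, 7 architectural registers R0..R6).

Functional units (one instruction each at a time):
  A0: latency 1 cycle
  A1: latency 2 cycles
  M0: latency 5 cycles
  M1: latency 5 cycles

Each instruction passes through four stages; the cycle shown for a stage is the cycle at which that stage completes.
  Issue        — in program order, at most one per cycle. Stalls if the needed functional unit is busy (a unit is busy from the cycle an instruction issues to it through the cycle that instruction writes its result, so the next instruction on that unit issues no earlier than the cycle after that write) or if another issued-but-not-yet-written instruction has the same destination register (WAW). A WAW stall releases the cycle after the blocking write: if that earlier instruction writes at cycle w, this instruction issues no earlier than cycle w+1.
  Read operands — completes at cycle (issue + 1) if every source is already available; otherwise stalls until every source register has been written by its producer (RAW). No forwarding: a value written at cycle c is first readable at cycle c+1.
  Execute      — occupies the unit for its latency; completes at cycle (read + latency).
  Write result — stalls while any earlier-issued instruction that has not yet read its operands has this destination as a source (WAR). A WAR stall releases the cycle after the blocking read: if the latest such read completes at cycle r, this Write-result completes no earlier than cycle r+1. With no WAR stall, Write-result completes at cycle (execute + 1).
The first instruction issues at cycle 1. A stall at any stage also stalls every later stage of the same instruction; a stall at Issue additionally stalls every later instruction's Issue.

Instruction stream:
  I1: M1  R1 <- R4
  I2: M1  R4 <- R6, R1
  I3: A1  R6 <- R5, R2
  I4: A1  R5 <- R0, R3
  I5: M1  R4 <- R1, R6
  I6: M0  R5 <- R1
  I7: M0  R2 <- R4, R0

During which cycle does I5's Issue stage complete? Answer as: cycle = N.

1) issue 1, read 2, done 7, write 8
2) issue 9, read 10, done 15, write 16  <struct: M1 busy until I1 writes@8>
3) issue 10, read 11, done 13, write 14
4) issue 15, read 16, done 18, write 19  <struct: A1 busy until I3 writes@14>
5) issue 17, read 18, done 23, write 24  <struct: M1 busy until I2 writes@16>
6) issue 20, read 21, done 26, write 27  <WAW R5: wait I4 write@19>
7) issue 28, read 29, done 34, write 35  <struct: M0 busy until I6 writes@27>

cycle = 17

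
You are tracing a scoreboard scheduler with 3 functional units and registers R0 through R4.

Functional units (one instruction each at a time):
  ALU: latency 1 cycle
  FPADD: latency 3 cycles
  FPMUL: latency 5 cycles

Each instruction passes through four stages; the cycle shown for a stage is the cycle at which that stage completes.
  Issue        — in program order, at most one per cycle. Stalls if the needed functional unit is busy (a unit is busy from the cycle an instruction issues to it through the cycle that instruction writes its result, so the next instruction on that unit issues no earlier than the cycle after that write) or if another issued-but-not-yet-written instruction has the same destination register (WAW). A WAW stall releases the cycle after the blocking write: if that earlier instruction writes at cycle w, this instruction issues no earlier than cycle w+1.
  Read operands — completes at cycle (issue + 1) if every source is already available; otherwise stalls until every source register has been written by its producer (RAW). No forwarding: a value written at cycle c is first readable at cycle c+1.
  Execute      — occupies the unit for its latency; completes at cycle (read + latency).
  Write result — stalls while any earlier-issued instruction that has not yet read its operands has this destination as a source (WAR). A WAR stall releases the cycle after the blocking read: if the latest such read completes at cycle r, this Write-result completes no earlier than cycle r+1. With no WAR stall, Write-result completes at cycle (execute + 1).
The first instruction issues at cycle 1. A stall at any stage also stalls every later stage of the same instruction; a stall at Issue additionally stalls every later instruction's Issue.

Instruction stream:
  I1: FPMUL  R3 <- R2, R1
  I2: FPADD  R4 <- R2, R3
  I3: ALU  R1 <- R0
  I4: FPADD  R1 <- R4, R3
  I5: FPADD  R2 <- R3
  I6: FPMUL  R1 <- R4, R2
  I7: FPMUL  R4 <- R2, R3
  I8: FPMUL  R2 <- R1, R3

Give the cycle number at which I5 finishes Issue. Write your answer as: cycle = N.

cycle = 20

t=1  I1 dispatched to FPMUL
t=2  I1 operands ready · I2 dispatched to FPADD
t=3  I3 dispatched to ALU
t=4  I3 operands ready
t=5  I3 complete
t=6  R1←I3
t=7  I1 complete
t=8  R3←I1
t=9  I2 operands ready
t=12  I2 complete
t=13  R4←I2
t=14  I4 dispatched to FPADD
t=15  I4 operands ready
t=18  I4 complete
t=19  R1←I4
t=20  I5 dispatched to FPADD
t=21  I5 operands ready · I6 dispatched to FPMUL
t=24  I5 complete
t=25  R2←I5
t=26  I6 operands ready
t=31  I6 complete
t=32  R1←I6
t=33  I7 dispatched to FPMUL
t=34  I7 operands ready
t=39  I7 complete
t=40  R4←I7
t=41  I8 dispatched to FPMUL
t=42  I8 operands ready
t=47  I8 complete
t=48  R2←I8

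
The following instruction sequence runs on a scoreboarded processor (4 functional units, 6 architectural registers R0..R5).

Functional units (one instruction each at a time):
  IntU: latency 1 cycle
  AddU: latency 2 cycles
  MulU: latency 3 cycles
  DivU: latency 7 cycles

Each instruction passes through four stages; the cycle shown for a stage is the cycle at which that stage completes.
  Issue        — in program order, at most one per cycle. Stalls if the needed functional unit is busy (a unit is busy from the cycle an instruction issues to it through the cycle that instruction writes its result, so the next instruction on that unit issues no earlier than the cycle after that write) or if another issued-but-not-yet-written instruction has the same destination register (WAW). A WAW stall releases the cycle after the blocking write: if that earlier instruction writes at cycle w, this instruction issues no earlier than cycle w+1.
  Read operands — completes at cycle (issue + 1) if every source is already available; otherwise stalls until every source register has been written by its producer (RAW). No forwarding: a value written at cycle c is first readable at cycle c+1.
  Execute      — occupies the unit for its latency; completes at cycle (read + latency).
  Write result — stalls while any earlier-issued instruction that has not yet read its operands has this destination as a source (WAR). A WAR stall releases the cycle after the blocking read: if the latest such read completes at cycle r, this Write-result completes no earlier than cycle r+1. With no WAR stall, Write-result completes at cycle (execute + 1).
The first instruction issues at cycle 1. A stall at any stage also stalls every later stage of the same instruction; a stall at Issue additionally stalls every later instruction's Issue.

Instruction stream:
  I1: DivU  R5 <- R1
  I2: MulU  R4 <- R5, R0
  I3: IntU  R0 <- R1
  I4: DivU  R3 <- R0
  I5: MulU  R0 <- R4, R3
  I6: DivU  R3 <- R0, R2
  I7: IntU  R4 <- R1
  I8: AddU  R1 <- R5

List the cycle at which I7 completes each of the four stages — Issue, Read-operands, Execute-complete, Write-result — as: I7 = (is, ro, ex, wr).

I7 = (23, 24, 25, 26)

cycle 1: I1 issues→DivU
cycle 2: I1 reads, I2 issues→MulU
cycle 3: I3 issues→IntU
cycle 4: I3 reads
cycle 5: I3 exec-done
cycle 9: I1 exec-done
cycle 10: I1 writes R5
cycle 11: I2 reads, I4 issues→DivU
cycle 12: I3 writes R0
cycle 13: I4 reads
cycle 14: I2 exec-done
cycle 15: I2 writes R4
cycle 16: I5 issues→MulU
cycle 20: I4 exec-done
cycle 21: I4 writes R3
cycle 22: I5 reads, I6 issues→DivU
cycle 23: I7 issues→IntU
cycle 24: I7 reads, I8 issues→AddU
cycle 25: I5 exec-done, I7 exec-done, I8 reads
cycle 26: I5 writes R0, I7 writes R4
cycle 27: I6 reads, I8 exec-done
cycle 28: I8 writes R1
cycle 34: I6 exec-done
cycle 35: I6 writes R3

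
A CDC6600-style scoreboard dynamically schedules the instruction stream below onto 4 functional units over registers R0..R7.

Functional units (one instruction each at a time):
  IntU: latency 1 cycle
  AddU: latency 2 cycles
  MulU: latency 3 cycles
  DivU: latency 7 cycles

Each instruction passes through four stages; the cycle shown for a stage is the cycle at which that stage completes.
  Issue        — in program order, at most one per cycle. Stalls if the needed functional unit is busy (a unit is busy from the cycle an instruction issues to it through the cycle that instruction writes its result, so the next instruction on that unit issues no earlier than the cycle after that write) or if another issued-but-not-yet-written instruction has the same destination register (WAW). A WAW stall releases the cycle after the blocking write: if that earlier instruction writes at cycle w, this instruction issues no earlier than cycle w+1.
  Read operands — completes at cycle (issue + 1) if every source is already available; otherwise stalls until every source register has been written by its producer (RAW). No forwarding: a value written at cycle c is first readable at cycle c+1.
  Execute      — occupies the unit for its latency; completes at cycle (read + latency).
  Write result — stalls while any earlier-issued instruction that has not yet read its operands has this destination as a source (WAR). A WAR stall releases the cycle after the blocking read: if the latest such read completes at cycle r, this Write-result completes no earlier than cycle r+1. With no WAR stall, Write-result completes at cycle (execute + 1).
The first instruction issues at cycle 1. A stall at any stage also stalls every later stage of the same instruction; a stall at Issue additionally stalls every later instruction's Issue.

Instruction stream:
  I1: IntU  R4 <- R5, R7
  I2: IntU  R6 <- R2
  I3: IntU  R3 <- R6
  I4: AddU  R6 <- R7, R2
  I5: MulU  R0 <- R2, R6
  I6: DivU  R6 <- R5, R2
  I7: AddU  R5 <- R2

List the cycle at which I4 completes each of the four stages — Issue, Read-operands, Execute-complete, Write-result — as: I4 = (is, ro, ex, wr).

I4 = (10, 11, 13, 14)

[1] I1 dispatched to IntU
[2] I1 operands ready
[3] I1 complete
[4] R4←I1
[5] I2 dispatched to IntU
[6] I2 operands ready
[7] I2 complete
[8] R6←I2
[9] I3 dispatched to IntU
[10] I3 operands ready | I4 dispatched to AddU
[11] I3 complete | I4 operands ready | I5 dispatched to MulU
[12] R3←I3
[13] I4 complete
[14] R6←I4
[15] I5 operands ready | I6 dispatched to DivU
[16] I6 operands ready | I7 dispatched to AddU
[17] I7 operands ready
[18] I5 complete
[19] R0←I5 | I7 complete
[20] R5←I7
[23] I6 complete
[24] R6←I6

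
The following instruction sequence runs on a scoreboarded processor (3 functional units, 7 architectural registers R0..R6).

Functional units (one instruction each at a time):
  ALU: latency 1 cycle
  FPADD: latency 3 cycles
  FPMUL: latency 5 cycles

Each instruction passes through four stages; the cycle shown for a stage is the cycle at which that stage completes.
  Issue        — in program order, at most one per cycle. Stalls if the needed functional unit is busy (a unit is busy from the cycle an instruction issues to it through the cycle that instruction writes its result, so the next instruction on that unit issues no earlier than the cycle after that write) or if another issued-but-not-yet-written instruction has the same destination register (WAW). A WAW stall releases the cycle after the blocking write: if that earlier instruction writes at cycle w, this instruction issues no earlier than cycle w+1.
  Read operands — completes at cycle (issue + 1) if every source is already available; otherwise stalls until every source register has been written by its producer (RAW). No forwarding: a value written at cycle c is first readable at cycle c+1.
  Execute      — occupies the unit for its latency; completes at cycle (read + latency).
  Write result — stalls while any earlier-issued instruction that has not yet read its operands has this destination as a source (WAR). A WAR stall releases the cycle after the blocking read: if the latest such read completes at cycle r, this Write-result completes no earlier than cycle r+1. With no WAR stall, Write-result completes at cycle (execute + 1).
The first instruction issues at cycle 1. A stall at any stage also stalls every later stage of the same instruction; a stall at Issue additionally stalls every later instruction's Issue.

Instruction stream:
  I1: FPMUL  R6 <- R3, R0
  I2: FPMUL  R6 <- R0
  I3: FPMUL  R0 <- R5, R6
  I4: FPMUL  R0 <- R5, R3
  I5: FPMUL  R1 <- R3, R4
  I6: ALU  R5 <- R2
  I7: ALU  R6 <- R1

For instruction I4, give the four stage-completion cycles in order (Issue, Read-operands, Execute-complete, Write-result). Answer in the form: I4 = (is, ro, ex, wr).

[1] issue I1 (FPMUL)
[2] I1 read-ops
[7] I1 finished on FPMUL
[8] I1→R6
[9] issue I2 (FPMUL)
[10] I2 read-ops
[15] I2 finished on FPMUL
[16] I2→R6
[17] issue I3 (FPMUL)
[18] I3 read-ops
[23] I3 finished on FPMUL
[24] I3→R0
[25] issue I4 (FPMUL)
[26] I4 read-ops
[31] I4 finished on FPMUL
[32] I4→R0
[33] issue I5 (FPMUL)
[34] I5 read-ops · issue I6 (ALU)
[35] I6 read-ops
[36] I6 finished on ALU
[37] I6→R5
[38] issue I7 (ALU)
[39] I5 finished on FPMUL
[40] I5→R1
[41] I7 read-ops
[42] I7 finished on ALU
[43] I7→R6

I4 = (25, 26, 31, 32)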